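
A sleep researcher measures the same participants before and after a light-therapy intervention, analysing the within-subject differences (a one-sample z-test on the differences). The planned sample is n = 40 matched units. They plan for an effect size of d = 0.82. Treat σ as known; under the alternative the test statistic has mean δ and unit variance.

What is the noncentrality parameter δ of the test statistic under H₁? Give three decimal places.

The noncentrality parameter scales effect size by the design's sample-size factor: δ = d·√n = 0.82 × √40 = 5.1861

δ ≈ 5.186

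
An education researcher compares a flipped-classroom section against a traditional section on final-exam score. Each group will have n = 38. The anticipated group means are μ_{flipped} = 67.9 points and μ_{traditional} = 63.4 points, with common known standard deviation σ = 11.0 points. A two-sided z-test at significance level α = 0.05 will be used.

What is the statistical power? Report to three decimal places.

Power ≈ 0.430

Standardized effect: d = |μ_{flipped} − μ_{traditional}| / σ = |67.9 − 63.4| / 11.0 = 0.4091
Noncentrality parameter: δ = d·√(n/2) = 0.4091 × √(38/2) = 1.7832
Critical value for a two-sided test at α = 0.05: z_{α/2} = 1.960.
Power = Φ(δ − 1.960) + Φ(−δ − 1.960) = Φ(-0.177) + Φ(-3.743) = 0.4298 + 0.0001 = 0.4299.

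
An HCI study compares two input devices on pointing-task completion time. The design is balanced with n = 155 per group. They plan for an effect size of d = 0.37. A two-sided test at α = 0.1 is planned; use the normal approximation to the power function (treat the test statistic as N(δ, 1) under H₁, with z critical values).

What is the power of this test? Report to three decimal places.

Power ≈ 0.947

Noncentrality parameter: δ = d·√(n/2) = 0.37 × √(155/2) = 3.2573
Critical value for a two-sided test at α = 0.1: z_{α/2} = 1.645.
Power = Φ(δ − 1.645) + Φ(−δ − 1.645) = Φ(1.612) + Φ(-4.902) = 0.9466 + 0.0000 = 0.9466.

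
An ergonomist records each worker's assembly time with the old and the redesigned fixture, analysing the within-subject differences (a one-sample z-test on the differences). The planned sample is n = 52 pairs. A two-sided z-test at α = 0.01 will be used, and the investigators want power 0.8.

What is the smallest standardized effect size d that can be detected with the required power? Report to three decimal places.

d ≈ 0.474

Need Φ(δ − 2.576) = 0.8, so δ = 2.576 + 0.842 = 3.417.
(The second rejection-region term Φ(−δ − z_{α/2}) is negligible and dropped.)
δ = d·√n ⇒ d = δ/√n = 3.417/√52 = 0.4739.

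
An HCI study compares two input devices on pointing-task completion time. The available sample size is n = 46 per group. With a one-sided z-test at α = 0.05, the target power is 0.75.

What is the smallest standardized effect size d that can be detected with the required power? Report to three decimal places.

d ≈ 0.484

Required noncentrality: δ = z_{0.05} + z_{0.25} = 1.645 + 0.674 = 2.319.
δ = d·√(n/2) ⇒ d = δ/√(n/2) = 2.319/√(46/2) = 0.4836.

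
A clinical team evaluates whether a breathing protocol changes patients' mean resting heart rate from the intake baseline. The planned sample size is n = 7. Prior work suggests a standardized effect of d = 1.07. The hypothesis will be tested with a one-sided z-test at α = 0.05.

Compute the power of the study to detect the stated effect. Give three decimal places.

Noncentrality parameter: δ = d·√n = 1.07 × √7 = 2.8310
Critical value for a one-sided test at α = 0.05: z_α = 1.645.
Power = Φ(δ − 1.645) = Φ(1.186) = 0.8822.

Power ≈ 0.882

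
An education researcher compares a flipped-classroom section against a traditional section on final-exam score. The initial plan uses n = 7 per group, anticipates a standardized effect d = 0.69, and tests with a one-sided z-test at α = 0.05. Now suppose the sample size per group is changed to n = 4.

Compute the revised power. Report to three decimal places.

With n = 4 per group: δ = d·√(n/2) = 0.69 × √(4/2) = 0.9758. Critical value z_{0.05} = 1.645.
Revised power = Φ(δ − 1.645) = Φ(-0.669) = 0.2517.

Power ≈ 0.252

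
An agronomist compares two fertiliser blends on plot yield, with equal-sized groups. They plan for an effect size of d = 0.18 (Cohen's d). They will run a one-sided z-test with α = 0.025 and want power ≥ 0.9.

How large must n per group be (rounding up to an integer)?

For power 0.9 need Φ(δ − z_{0.025}) = 0.9, so δ = z_{0.025} + z_{0.10} = 1.960 + 1.282 = 3.242.
δ = d·√(n/2) ⇒ n = 2(δ/d)² = 2 × (3.242 / 0.18)² = 648.61.
Round up to the next whole unit.

n = 649 per group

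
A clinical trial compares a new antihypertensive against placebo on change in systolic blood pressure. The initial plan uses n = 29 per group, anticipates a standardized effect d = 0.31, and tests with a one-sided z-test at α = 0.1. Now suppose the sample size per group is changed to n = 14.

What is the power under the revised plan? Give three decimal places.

With n = 14 per group: δ = d·√(n/2) = 0.31 × √(14/2) = 0.8202. Critical value z_{0.1} = 1.282.
Revised power = Φ(δ − 1.282) = Φ(-0.461) = 0.3223.

Power ≈ 0.322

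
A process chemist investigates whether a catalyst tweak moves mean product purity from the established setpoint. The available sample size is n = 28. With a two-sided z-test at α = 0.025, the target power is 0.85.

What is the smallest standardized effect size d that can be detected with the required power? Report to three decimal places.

d ≈ 0.619

Need Φ(δ − 2.241) = 0.85, so δ = 2.241 + 1.036 = 3.278.
(The second rejection-region term Φ(−δ − z_{α/2}) is negligible and dropped.)
δ = d·√n ⇒ d = δ/√n = 3.278/√28 = 0.6195.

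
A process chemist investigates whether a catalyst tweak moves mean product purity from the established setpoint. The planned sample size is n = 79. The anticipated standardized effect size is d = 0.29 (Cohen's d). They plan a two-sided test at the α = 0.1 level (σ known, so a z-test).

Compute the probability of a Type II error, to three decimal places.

β ≈ 0.175

Noncentrality parameter: δ = d·√n = 0.29 × √79 = 2.5776
Two-sided α = 0.1 → critical value z_{0.05} = 1.645.
Power = Φ(δ − 1.645) + Φ(−δ − 1.645) = Φ(0.933) + Φ(-4.222) = 0.8245 + 0.0000 = 0.8245.
Type II error: β = 1 − power = 1 − 0.8245 = 0.1755.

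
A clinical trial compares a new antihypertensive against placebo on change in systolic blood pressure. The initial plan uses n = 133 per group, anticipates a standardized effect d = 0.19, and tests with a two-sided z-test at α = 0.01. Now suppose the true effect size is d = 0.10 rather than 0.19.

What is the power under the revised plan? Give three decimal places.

Power ≈ 0.040

With d = 0.10: δ = d·√(n/2) = 0.10 × √(133/2) = 0.8155. Critical value z_{0.005} = 2.576.
Revised power = Φ(δ − 2.576) + Φ(−δ − 2.576) = Φ(-1.760) + Φ(-3.391) = 0.0392 + 0.0003 = 0.0395.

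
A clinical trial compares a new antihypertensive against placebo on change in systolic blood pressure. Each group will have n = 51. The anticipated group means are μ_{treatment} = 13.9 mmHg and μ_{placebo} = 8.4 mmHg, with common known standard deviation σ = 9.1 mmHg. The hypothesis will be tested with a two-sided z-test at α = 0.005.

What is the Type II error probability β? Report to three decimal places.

Standardized effect: d = |μ_{treatment} − μ_{placebo}| / σ = |13.9 − 8.4| / 9.1 = 0.6044
Noncentrality parameter: δ = d·√(n/2) = 0.6044 × √(51/2) = 3.0520
Critical value for a two-sided test at α = 0.005: z_{α/2} = 2.807.
Power = Φ(δ − 2.807) + Φ(−δ − 2.807) = Φ(0.245) + Φ(-5.859) = 0.5968 + 0.0000 = 0.5968.
Type II error: β = 1 − power = 1 − 0.5968 = 0.4032.

β ≈ 0.403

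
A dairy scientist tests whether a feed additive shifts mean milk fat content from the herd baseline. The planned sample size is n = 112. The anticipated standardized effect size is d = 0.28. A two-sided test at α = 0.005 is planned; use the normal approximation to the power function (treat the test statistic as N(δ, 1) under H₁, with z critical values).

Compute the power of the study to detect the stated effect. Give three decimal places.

Noncentrality parameter: δ = d·√n = 0.28 × √112 = 2.9632
Critical value for a two-sided test at α = 0.005: z_{α/2} = 2.807.
Power = Φ(δ − 2.807) + Φ(−δ − 2.807) = Φ(0.156) + Φ(-5.770) = 0.5621 + 0.0000 = 0.5621.

Power ≈ 0.562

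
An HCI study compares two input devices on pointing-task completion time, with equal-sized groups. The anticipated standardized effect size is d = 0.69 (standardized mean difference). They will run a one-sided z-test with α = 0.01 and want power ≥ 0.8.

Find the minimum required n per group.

n = 43 per group

For power 0.8 need Φ(δ − z_{0.01}) = 0.8, so δ = z_{0.01} + z_{0.20} = 2.326 + 0.842 = 3.168.
δ = d·√(n/2) ⇒ n = 2(δ/d)² = 2 × (3.168 / 0.69)² = 42.16.
Round up to the next whole unit.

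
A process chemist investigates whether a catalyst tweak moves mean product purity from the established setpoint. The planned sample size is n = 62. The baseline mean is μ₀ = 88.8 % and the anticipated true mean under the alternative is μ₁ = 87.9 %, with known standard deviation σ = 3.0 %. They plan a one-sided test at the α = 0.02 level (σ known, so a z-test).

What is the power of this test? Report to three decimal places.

Power ≈ 0.621

Standardized effect: d = |μ₁ − μ₀| / σ = |87.9 − 88.8| / 3.0 = 0.3000
Noncentrality parameter: δ = d·√n = 0.3000 × √62 = 2.3622
One-sided α = 0.02 → critical value z_{0.02} = 2.054.
Power = Φ(δ − 2.054) = Φ(0.308) = 0.6211.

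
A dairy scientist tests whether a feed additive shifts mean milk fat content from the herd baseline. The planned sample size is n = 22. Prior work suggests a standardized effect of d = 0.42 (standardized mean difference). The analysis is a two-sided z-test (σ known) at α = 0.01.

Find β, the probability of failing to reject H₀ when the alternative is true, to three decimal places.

Noncentrality parameter: δ = d·√n = 0.42 × √22 = 1.9700
Two-sided α = 0.01 → critical value z_{0.005} = 2.576.
Power = Φ(δ − 2.576) + Φ(−δ − 2.576) = Φ(-0.606) + Φ(-4.546) = 0.2723 + 0.0000 = 0.2723.
Type II error: β = 1 − power = 1 − 0.2723 = 0.7277.

β ≈ 0.728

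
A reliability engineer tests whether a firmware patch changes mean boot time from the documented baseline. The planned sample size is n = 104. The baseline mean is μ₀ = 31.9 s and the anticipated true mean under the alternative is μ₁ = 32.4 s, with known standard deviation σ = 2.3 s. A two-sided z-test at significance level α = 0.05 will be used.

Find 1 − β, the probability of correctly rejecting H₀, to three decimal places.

Power ≈ 0.601

Standardized effect: d = |μ₁ − μ₀| / σ = |32.4 − 31.9| / 2.3 = 0.2174
Noncentrality parameter: δ = d·√n = 0.2174 × √104 = 2.2170
Critical value for a two-sided test at α = 0.05: z_{α/2} = 1.960.
Power = Φ(δ − 1.960) + Φ(−δ − 1.960) = Φ(0.257) + Φ(-4.177) = 0.6014 + 0.0000 = 0.6014.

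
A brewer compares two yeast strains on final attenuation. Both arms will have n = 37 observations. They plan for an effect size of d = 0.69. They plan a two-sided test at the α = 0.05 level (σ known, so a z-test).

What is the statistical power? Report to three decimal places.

Noncentrality parameter: δ = d·√(n/2) = 0.69 × √(37/2) = 2.9678
Two-sided α = 0.05 → critical value z_{0.025} = 1.960.
Power = Φ(δ − 1.960) + Φ(−δ − 1.960) = Φ(1.008) + Φ(-4.928) = 0.8432 + 0.0000 = 0.8432.

Power ≈ 0.843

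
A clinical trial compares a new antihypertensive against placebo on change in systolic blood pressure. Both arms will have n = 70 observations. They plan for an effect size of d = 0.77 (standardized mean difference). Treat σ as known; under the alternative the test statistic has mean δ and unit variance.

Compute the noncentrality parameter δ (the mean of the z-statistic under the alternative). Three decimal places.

δ ≈ 4.555

The noncentrality parameter scales effect size by the design's sample-size factor: δ = d·√(n/2) = 0.77 × √(70/2) = 4.5554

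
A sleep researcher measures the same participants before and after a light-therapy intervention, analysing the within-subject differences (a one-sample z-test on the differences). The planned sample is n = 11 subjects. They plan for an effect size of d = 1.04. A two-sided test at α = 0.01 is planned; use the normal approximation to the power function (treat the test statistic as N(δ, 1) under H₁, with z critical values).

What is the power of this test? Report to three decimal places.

Power ≈ 0.809

Noncentrality parameter: δ = d·√n = 1.04 × √11 = 3.4493
Critical value for a two-sided test at α = 0.01: z_{α/2} = 2.576.
Power = Φ(δ − 2.576) + Φ(−δ − 2.576) = Φ(0.873) + Φ(-6.025) = 0.8088 + 0.0000 = 0.8088.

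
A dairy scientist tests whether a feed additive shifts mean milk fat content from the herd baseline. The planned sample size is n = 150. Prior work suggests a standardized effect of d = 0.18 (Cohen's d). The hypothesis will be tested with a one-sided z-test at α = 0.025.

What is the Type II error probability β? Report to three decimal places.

Noncentrality parameter: δ = d·√n = 0.18 × √150 = 2.2045
Critical value for a one-sided test at α = 0.025: z_α = 1.960.
Power = P(Z > 1.960 − δ) = Φ(0.245) = 0.5966.
Type II error: β = 1 − power = 1 − 0.5966 = 0.4034.

β ≈ 0.403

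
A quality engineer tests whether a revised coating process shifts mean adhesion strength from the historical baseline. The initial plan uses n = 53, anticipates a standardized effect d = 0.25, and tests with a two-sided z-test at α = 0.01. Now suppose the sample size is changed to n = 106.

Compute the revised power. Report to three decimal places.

Power ≈ 0.499

With n = 106: δ = d·√n = 0.25 × √106 = 2.5739. Critical value z_{0.005} = 2.576.
Revised power = Φ(δ − 2.576) + Φ(−δ − 2.576) = Φ(-0.002) + Φ(-5.150) = 0.4992 + 0.0000 = 0.4992.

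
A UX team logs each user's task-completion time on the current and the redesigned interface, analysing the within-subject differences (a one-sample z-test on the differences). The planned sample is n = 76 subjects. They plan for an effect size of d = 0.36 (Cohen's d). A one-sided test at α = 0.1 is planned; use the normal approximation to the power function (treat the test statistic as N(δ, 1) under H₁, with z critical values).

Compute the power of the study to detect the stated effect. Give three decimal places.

Noncentrality parameter: δ = d·√n = 0.36 × √76 = 3.1384
Critical value for a one-sided test at α = 0.1: z_α = 1.282.
Power = P(Z > 1.282 − δ) = Φ(1.857) = 0.9683.

Power ≈ 0.968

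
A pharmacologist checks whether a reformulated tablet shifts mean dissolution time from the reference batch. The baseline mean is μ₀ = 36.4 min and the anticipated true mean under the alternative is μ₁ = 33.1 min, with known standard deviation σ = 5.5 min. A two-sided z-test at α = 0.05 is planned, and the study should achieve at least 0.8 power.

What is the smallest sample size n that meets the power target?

Standardized effect: d = |μ₁ − μ₀| / σ = |33.1 − 36.4| / 5.5 = 0.6000
Set Φ(δ − 1.960) = 0.8; then δ − 1.960 = Φ⁻¹(0.8) = 0.842, giving δ = 2.802.
(For δ > 0 the lower-tail rejection region contributes negligibly to power, so the one-term inversion is standard.)
δ = d·√n ⇒ n = (δ/d)² = (2.802 / 0.6000)² = 21.80.
Round up to the next whole unit.

n = 22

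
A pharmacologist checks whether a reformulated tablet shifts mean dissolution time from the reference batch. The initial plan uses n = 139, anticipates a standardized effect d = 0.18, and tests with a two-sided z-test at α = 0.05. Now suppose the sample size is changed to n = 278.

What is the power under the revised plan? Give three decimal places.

With n = 278: δ = d·√n = 0.18 × √278 = 3.0012. Critical value z_{0.025} = 1.960.
Revised power = Φ(δ − 1.960) + Φ(−δ − 1.960) = Φ(1.041) + Φ(-4.961) = 0.8511 + 0.0000 = 0.8511.

Power ≈ 0.851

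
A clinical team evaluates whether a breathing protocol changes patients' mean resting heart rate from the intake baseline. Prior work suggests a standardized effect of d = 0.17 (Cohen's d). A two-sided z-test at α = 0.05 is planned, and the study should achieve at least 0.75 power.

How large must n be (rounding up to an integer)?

Set Φ(δ − 1.960) = 0.75; then δ − 1.960 = Φ⁻¹(0.75) = 0.674, giving δ = 2.634.
(For δ > 0 the lower-tail rejection region contributes negligibly to power, so the one-term inversion is standard.)
δ = d·√n ⇒ n = (δ/d)² = (2.634 / 0.17)² = 240.15.
Round up to the next whole unit.

n = 241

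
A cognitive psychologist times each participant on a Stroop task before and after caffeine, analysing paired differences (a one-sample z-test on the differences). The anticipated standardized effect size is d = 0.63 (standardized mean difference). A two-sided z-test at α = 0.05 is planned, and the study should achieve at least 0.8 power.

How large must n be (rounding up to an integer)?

For power 0.8 need Φ(δ − z_{0.025}) = 0.8, so δ = z_{0.025} + z_{0.20} = 1.960 + 0.842 = 2.802.
(For δ > 0 the lower-tail rejection region contributes negligibly to power, so the one-term inversion is standard.)
δ = d·√n ⇒ n = (δ/d)² = (2.802 / 0.63)² = 19.78.
Rounding up, n = 20.

n = 20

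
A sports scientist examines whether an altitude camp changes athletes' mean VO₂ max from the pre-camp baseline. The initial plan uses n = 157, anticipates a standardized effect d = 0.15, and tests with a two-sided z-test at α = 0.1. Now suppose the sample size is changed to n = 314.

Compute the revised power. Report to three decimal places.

With n = 314: δ = d·√n = 0.15 × √314 = 2.6580. Critical value z_{0.05} = 1.645.
Revised power = Φ(δ − 1.645) + Φ(−δ − 1.645) = Φ(1.013) + Φ(-4.303) = 0.8445 + 0.0000 = 0.8445.

Power ≈ 0.845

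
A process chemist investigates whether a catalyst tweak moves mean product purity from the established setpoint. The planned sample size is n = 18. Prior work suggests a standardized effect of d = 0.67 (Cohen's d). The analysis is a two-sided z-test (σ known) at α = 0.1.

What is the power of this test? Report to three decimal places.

Noncentrality parameter: δ = d·√n = 0.67 × √18 = 2.8426
Critical value for a two-sided test at α = 0.1: z_{α/2} = 1.645.
Power = Φ(δ − 1.645) + Φ(−δ − 1.645) = Φ(1.198) + Φ(-4.487) = 0.8845 + 0.0000 = 0.8845.

Power ≈ 0.884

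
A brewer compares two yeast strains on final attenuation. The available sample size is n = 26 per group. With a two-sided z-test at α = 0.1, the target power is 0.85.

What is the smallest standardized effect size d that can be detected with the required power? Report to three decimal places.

d ≈ 0.744

Need Φ(δ − 1.645) = 0.85, so δ = 1.645 + 1.036 = 2.681.
(The second rejection-region term Φ(−δ − z_{α/2}) is negligible and dropped.)
δ = d·√(n/2) ⇒ d = δ/√(n/2) = 2.681/√(26/2) = 0.7437.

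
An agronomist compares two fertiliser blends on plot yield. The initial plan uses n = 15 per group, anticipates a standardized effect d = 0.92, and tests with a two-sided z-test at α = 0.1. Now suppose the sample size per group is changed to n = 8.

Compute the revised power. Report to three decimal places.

With n = 8 per group: δ = d·√(n/2) = 0.92 × √(8/2) = 1.8400. Critical value z_{0.05} = 1.645.
Revised power = Φ(δ − 1.645) + Φ(−δ − 1.645) = Φ(0.195) + Φ(-3.485) = 0.5774 + 0.0002 = 0.5776.

Power ≈ 0.578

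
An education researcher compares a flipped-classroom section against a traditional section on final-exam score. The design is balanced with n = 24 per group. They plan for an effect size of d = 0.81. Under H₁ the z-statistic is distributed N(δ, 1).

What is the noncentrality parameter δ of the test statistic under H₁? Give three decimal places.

δ ≈ 2.806

δ = d·√(n/2) = 0.81 × √(24/2) = 2.8059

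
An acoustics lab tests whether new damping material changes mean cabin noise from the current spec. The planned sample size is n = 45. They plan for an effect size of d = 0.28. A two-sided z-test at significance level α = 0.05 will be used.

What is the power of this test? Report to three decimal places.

Power ≈ 0.468

Noncentrality parameter: λ = d·√n = 0.28 × √45 = 1.8783
Critical value for a two-sided test at α = 0.05: z_{α/2} = 1.960.
Power = Φ(λ − 1.960) + Φ(−λ − 1.960) = Φ(-0.082) + Φ(-3.838) = 0.4675 + 0.0001 = 0.4675.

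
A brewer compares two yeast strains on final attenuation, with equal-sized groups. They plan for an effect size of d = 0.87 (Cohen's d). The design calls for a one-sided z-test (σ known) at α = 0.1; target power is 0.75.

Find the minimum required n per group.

For power 0.75 need Φ(δ − z_{0.1}) = 0.75, so δ = z_{0.1} + z_{0.25} = 1.282 + 0.674 = 1.956.
δ = d·√(n/2) ⇒ n = 2(δ/d)² = 2 × (1.956 / 0.87)² = 10.11.
Round up to the next whole unit.

n = 11 per group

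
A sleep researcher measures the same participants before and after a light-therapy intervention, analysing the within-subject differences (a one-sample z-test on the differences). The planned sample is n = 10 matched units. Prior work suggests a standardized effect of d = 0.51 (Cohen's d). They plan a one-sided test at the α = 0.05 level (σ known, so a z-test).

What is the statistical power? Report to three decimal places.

Power ≈ 0.487

Noncentrality parameter: δ = d·√n = 0.51 × √10 = 1.6128
Critical value for a one-sided test at α = 0.05: z_α = 1.645.
Power = P(Z > 1.645 − δ) = Φ(-0.032) = 0.4872.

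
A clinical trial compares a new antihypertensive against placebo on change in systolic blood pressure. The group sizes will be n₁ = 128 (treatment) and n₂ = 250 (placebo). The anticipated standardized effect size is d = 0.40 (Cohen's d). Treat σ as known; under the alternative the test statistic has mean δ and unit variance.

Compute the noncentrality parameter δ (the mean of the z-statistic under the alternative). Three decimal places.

δ ≈ 3.680

The noncentrality parameter scales effect size by the design's sample-size factor: δ = d / √(1/n₁ + 1/n₂) = 0.40 / √(1/128 + 1/250) = 3.6803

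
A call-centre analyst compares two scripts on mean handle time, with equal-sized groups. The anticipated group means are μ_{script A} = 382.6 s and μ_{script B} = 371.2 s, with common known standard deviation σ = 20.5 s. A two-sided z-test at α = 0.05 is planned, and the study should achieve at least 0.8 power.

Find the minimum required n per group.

n = 51 per group

Standardized effect: d = |μ_{script A} − μ_{script B}| / σ = |382.6 − 371.2| / 20.5 = 0.5561
For power 0.8 need Φ(δ − z_{0.025}) = 0.8, so δ = z_{0.025} + z_{0.20} = 1.960 + 0.842 = 2.802.
(The Φ(−δ − z_{α/2}) term is vanishingly small for δ > 0 and is dropped in the standard sample-size formula.)
δ = d·√(n/2) ⇒ n = 2(δ/d)² = 2 × (2.802 / 0.5561)² = 50.76.
Round up to the next whole unit.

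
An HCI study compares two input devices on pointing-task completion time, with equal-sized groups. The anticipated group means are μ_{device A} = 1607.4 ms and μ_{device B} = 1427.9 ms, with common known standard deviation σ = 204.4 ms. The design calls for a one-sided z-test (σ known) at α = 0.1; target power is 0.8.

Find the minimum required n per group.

Standardized effect: d = |μ_{device A} − μ_{device B}| / σ = |1607.4 − 1427.9| / 204.4 = 0.8782
Set Φ(δ − 1.282) = 0.8; then δ − 1.282 = Φ⁻¹(0.8) = 0.842, giving δ = 2.123.
δ = d·√(n/2) ⇒ n = 2(δ/d)² = 2 × (2.123 / 0.8782)² = 11.69.
Rounding up, n = 12 per group.

n = 12 per group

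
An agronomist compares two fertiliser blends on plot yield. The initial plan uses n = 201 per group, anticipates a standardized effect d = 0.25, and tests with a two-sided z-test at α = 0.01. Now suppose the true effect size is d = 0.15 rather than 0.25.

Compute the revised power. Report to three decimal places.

With d = 0.15: δ = d·√(n/2) = 0.15 × √(201/2) = 1.5037. Critical value z_{0.005} = 2.576.
Revised power = Φ(δ − 2.576) + Φ(−δ − 2.576) = Φ(-1.072) + Φ(-4.080) = 0.1418 + 0.0000 = 0.1419.

Power ≈ 0.142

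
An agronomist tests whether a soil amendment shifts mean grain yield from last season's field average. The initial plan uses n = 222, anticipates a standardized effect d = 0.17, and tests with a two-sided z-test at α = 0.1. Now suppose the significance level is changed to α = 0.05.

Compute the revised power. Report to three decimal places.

δ = d·√n = 0.17 × √222 = 2.5329 (unchanged). New critical value: z_{0.025} = 1.960.
Revised power = Φ(δ − 1.960) + Φ(−δ − 1.960) = Φ(0.573) + Φ(-4.493) = 0.7167 + 0.0000 = 0.7167.

Power ≈ 0.717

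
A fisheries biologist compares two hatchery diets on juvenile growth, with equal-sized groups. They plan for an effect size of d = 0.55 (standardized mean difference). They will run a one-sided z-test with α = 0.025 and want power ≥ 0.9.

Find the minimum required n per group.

n = 70 per group

For power 0.9 need Φ(δ − z_{0.025}) = 0.9, so δ = z_{0.025} + z_{0.10} = 1.960 + 1.282 = 3.242.
δ = d·√(n/2) ⇒ n = 2(δ/d)² = 2 × (3.242 / 0.55)² = 69.47.
Rounding up, n = 70 per group.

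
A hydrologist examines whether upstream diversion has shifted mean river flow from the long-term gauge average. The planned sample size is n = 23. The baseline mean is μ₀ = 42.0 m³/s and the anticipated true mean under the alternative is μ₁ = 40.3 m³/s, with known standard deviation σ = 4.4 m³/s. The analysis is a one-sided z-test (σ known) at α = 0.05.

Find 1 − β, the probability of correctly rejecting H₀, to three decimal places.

Power ≈ 0.582

Standardized effect: d = |μ₁ − μ₀| / σ = |40.3 − 42.0| / 4.4 = 0.3864
Noncentrality parameter: δ = d·√n = 0.3864 × √23 = 1.8529
Critical value for a one-sided test at α = 0.05: z_α = 1.645.
Power = Φ(δ − 1.645) = Φ(0.208) = 0.5824.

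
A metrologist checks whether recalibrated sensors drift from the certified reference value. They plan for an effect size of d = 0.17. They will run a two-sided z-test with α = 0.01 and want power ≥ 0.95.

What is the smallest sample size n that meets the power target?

n = 617

For power 0.95 need Φ(δ − z_{0.005}) = 0.95, so δ = z_{0.005} + z_{0.05} = 2.576 + 1.645 = 4.221.
(Ignoring the negligible lower-tail rejection probability gives the usual closed-form inversion.)
δ = d·√n ⇒ n = (δ/d)² = (4.221 / 0.17)² = 616.41.
Rounding up, n = 617.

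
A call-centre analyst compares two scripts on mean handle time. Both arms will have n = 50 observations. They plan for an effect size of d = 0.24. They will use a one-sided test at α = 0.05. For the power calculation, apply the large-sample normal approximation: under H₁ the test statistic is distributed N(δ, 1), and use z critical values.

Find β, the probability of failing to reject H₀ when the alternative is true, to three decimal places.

Noncentrality parameter: δ = d·√(n/2) = 0.24 × √(50/2) = 1.2000
One-sided α = 0.05 → critical value z_{0.05} = 1.645.
Power = P(Z > 1.645 − δ) = Φ(-0.445) = 0.3282.
Type II error: β = 1 − power = 1 − 0.3282 = 0.6718.

β ≈ 0.672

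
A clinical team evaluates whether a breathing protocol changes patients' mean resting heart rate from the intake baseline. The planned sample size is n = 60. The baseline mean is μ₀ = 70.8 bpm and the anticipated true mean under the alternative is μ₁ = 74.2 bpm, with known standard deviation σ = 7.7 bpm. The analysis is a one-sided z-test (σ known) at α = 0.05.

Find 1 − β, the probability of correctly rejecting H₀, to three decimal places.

Standardized effect: d = |μ₁ − μ₀| / σ = |74.2 − 70.8| / 7.7 = 0.4416
Noncentrality parameter: δ = d·√n = 0.4416 × √60 = 3.4203
One-sided α = 0.05 → critical value z_{0.05} = 1.645.
Power = P(Z > 1.645 − δ) = Φ(1.775) = 0.9621.

Power ≈ 0.962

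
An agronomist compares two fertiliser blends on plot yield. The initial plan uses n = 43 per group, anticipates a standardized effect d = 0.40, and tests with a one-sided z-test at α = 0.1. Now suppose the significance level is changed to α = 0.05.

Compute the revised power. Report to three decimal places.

Power ≈ 0.583

δ = d·√(n/2) = 0.40 × √(43/2) = 1.8547 (unchanged). New critical value: z_{0.05} = 1.645.
Revised power = Φ(δ − 1.645) = Φ(0.210) = 0.5831.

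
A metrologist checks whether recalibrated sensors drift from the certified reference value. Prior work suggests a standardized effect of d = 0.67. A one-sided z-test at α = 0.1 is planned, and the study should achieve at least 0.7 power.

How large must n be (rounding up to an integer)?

For power 0.7 need Φ(δ − z_{0.1}) = 0.7, so δ = z_{0.1} + z_{0.30} = 1.282 + 0.524 = 1.806.
δ = d·√n ⇒ n = (δ/d)² = (1.806 / 0.67)² = 7.27.
Rounding up, n = 8.

n = 8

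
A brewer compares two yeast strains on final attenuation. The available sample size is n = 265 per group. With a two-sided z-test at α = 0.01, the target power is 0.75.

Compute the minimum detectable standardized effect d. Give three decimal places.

Required noncentrality: δ = z_{0.005} + z_{0.25} = 2.576 + 0.674 = 3.250.
(Lower-tail contribution to power is negligible for δ > 0.)
δ = d·√(n/2) ⇒ d = δ/√(n/2) = 3.250/√(265/2) = 0.2824.

d ≈ 0.282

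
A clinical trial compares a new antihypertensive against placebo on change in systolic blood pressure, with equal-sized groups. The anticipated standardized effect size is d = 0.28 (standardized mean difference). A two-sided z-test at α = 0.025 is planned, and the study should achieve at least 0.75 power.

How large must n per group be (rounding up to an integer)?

n = 217 per group

For power 0.75 need Φ(δ − z_{0.0125}) = 0.75, so δ = z_{0.0125} + z_{0.25} = 2.241 + 0.674 = 2.916.
(Ignoring the negligible lower-tail rejection probability gives the usual closed-form inversion.)
δ = d·√(n/2) ⇒ n = 2(δ/d)² = 2 × (2.916 / 0.28)² = 216.90.
Rounding up, n = 217 per group.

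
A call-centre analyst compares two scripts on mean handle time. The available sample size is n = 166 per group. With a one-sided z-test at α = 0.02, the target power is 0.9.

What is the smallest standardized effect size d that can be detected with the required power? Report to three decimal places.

d ≈ 0.366

Required noncentrality: δ = z_{0.02} + z_{0.10} = 2.054 + 1.282 = 3.335.
δ = d·√(n/2) ⇒ d = δ/√(n/2) = 3.335/√(166/2) = 0.3661.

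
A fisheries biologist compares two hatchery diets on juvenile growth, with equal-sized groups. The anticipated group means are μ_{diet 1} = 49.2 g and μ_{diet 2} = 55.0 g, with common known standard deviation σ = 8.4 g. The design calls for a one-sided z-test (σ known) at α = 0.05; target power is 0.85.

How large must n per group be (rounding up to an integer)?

n = 31 per group

Standardized effect: d = |μ_{diet 1} − μ_{diet 2}| / σ = |49.2 − 55.0| / 8.4 = 0.6905
Set Φ(δ − 1.645) = 0.85; then δ − 1.645 = Φ⁻¹(0.85) = 1.036, giving δ = 2.681.
δ = d·√(n/2) ⇒ n = 2(δ/d)² = 2 × (2.681 / 0.6905)² = 30.16.
Round up to the next whole unit.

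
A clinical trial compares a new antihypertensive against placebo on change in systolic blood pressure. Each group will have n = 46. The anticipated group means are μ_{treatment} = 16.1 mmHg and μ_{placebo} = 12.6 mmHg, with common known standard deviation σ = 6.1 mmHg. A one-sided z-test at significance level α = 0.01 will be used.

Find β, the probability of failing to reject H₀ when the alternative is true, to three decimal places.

Standardized effect: d = |μ_{treatment} − μ_{placebo}| / σ = |16.1 − 12.6| / 6.1 = 0.5738
Noncentrality parameter: δ = d·√(n/2) = 0.5738 × √(46/2) = 2.7517
Critical value for a one-sided test at α = 0.01: z_α = 2.326.
Power = P(Z > 2.326 − δ) = Φ(0.425) = 0.6647.
Type II error: β = 1 − power = 1 − 0.6647 = 0.3353.

β ≈ 0.335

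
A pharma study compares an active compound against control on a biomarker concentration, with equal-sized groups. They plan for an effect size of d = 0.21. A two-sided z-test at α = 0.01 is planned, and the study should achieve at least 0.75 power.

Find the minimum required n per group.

n = 480 per group

Set Φ(δ − 2.576) = 0.75; then δ − 2.576 = Φ⁻¹(0.75) = 0.674, giving δ = 3.250.
(The Φ(−δ − z_{α/2}) term is vanishingly small for δ > 0 and is dropped in the standard sample-size formula.)
δ = d·√(n/2) ⇒ n = 2(δ/d)² = 2 × (3.250 / 0.21)² = 479.12.
Rounding up, n = 480 per group.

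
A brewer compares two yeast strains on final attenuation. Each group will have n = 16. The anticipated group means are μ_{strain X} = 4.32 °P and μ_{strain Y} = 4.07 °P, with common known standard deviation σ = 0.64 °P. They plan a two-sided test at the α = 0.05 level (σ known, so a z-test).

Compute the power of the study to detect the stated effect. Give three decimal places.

Power ≈ 0.197

Standardized effect: d = |μ_{strain X} − μ_{strain Y}| / σ = |4.32 − 4.07| / 0.64 = 0.3906
Noncentrality parameter: δ = d·√(n/2) = 0.3906 × √(16/2) = 1.1049
Critical value for a two-sided test at α = 0.05: z_{α/2} = 1.960.
Power = Φ(δ − 1.960) + Φ(−δ − 1.960) = Φ(-0.855) + Φ(-3.065) = 0.1962 + 0.0011 = 0.1973.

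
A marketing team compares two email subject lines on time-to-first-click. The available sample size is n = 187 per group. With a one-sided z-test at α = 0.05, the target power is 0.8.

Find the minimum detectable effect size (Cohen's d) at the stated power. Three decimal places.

d ≈ 0.257

Required noncentrality: δ = z_{0.05} + z_{0.20} = 1.645 + 0.842 = 2.486.
δ = d·√(n/2) ⇒ d = δ/√(n/2) = 2.486/√(187/2) = 0.2571.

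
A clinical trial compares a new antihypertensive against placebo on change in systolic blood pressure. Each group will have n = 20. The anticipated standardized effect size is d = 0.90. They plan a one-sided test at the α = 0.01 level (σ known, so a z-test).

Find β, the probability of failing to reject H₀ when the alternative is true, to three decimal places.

Noncentrality parameter: δ = d·√(n/2) = 0.90 × √(20/2) = 2.8460
One-sided α = 0.01 → critical value z_{0.01} = 2.326.
Power = P(Z > 2.326 − δ) = Φ(0.520) = 0.6984.
Type II error: β = 1 − power = 1 − 0.6984 = 0.3016.

β ≈ 0.302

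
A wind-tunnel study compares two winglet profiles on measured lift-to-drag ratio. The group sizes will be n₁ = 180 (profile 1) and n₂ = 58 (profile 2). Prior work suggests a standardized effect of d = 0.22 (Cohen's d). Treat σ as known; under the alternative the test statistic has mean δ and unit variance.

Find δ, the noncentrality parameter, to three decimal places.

δ ≈ 1.457

The noncentrality parameter scales effect size by the design's sample-size factor: δ = d / √(1/n₁ + 1/n₂) = 0.22 / √(1/180 + 1/58) = 1.4571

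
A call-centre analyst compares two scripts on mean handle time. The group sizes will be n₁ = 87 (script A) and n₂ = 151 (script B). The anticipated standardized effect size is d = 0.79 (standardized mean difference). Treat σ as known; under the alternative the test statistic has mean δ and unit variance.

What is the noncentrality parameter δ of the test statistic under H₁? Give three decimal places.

δ ≈ 5.869

The noncentrality parameter scales effect size by the design's sample-size factor: δ = d / √(1/n₁ + 1/n₂) = 0.79 / √(1/87 + 1/151) = 5.8693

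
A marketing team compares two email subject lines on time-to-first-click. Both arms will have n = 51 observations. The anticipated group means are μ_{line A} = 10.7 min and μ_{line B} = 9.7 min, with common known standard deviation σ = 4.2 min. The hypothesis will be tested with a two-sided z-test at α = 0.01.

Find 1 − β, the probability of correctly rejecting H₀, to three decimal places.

Standardized effect: d = |μ_{line A} − μ_{line B}| / σ = |10.7 − 9.7| / 4.2 = 0.2381
Noncentrality parameter: δ = d·√(n/2) = 0.2381 × √(51/2) = 1.2023
Critical value for a two-sided test at α = 0.01: z_{α/2} = 2.576.
Power = Φ(δ − 2.576) + Φ(−δ − 2.576) = Φ(-1.374) + Φ(-3.778) = 0.0848 + 0.0001 = 0.0849.

Power ≈ 0.085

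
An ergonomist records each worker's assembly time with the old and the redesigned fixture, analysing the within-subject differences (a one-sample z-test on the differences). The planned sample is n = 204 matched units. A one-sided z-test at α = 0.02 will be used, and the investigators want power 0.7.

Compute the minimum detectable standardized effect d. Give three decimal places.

d ≈ 0.181

Need Φ(δ − 2.054) = 0.7, so δ = 2.054 + 0.524 = 2.578.
δ = d·√n ⇒ d = δ/√n = 2.578/√204 = 0.1805.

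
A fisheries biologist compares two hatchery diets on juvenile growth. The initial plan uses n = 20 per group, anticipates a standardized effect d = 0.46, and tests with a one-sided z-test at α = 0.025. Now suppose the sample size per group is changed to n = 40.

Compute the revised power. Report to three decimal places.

Power ≈ 0.539

With n = 40 per group: δ = d·√(n/2) = 0.46 × √(40/2) = 2.0572. Critical value z_{0.025} = 1.960.
Revised power = Φ(δ − 1.960) = Φ(0.097) = 0.5387.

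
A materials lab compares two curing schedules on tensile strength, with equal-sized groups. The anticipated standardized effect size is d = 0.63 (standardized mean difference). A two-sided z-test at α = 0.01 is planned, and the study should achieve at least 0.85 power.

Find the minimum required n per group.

n = 66 per group

For power 0.85 need Φ(δ − z_{0.005}) = 0.85, so δ = z_{0.005} + z_{0.15} = 2.576 + 1.036 = 3.612.
(The Φ(−δ − z_{α/2}) term is vanishingly small for δ > 0 and is dropped in the standard sample-size formula.)
δ = d·√(n/2) ⇒ n = 2(δ/d)² = 2 × (3.612 / 0.63)² = 65.75.
Rounding up, n = 66 per group.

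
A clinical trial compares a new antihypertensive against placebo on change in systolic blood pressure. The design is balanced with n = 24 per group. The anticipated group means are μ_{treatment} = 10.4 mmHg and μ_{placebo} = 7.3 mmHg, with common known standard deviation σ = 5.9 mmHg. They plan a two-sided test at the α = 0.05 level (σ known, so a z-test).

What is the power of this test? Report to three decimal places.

Standardized effect: d = |μ_{treatment} − μ_{placebo}| / σ = |10.4 − 7.3| / 5.9 = 0.5254
Noncentrality parameter: δ = d·√(n/2) = 0.5254 × √(24/2) = 1.8201
Two-sided α = 0.05 → critical value z_{0.025} = 1.960.
Power = Φ(δ − 1.960) + Φ(−δ − 1.960) = Φ(-0.140) + Φ(-3.780) = 0.4444 + 0.0001 = 0.4445.

Power ≈ 0.444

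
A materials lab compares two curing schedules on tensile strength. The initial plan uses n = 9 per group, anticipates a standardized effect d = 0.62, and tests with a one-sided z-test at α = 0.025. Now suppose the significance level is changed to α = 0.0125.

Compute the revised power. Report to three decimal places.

Power ≈ 0.177

δ = d·√(n/2) = 0.62 × √(9/2) = 1.3152 (unchanged). New critical value: z_{0.0125} = 2.241.
Revised power = P(Z > 2.241 − δ) = Φ(-0.926) = 0.1772.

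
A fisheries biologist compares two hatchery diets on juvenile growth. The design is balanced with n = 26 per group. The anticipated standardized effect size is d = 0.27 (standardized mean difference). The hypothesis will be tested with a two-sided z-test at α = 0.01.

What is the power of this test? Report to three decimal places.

Power ≈ 0.055

Noncentrality parameter: δ = d·√(n/2) = 0.27 × √(26/2) = 0.9735
Two-sided α = 0.01 → critical value z_{0.005} = 2.576.
Power = Φ(δ − 2.576) + Φ(−δ − 2.576) = Φ(-1.602) + Φ(-3.549) = 0.0545 + 0.0002 = 0.0547.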